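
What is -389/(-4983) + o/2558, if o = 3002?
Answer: 7977014/6373257 ≈ 1.2516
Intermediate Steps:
-389/(-4983) + o/2558 = -389/(-4983) + 3002/2558 = -389*(-1/4983) + 3002*(1/2558) = 389/4983 + 1501/1279 = 7977014/6373257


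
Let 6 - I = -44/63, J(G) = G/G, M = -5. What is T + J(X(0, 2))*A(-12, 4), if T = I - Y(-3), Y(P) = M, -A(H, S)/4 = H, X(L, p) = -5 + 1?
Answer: 3761/63 ≈ 59.698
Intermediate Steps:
X(L, p) = -4
A(H, S) = -4*H
Y(P) = -5
J(G) = 1
I = 422/63 (I = 6 - (-44)/63 = 6 - 1*(-44/63) = 6 + 44/63 = 422/63 ≈ 6.6984)
T = 737/63 (T = 422/63 - 1*(-5) = 422/63 + 5 = 737/63 ≈ 11.698)
T + J(X(0, 2))*A(-12, 4) = 737/63 + 1*(-4*(-12)) = 737/63 + 1*48 = 737/63 + 48 = 3761/63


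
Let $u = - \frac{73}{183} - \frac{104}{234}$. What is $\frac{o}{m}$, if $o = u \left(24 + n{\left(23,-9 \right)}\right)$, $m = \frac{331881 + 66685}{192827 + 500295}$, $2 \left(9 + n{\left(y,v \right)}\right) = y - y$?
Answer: $- \frac{802288715}{36468789} \approx -21.999$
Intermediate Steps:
$n{\left(y,v \right)} = -9$ ($n{\left(y,v \right)} = -9 + \frac{y - y}{2} = -9 + \frac{1}{2} \cdot 0 = -9 + 0 = -9$)
$m = \frac{199283}{346561}$ ($m = \frac{398566}{693122} = 398566 \cdot \frac{1}{693122} = \frac{199283}{346561} \approx 0.57503$)
$u = - \frac{463}{549}$ ($u = \left(-73\right) \frac{1}{183} - \frac{4}{9} = - \frac{73}{183} - \frac{4}{9} = - \frac{463}{549} \approx -0.84335$)
$o = - \frac{2315}{183}$ ($o = - \frac{463 \left(24 - 9\right)}{549} = \left(- \frac{463}{549}\right) 15 = - \frac{2315}{183} \approx -12.65$)
$\frac{o}{m} = - \frac{2315}{183 \cdot \frac{199283}{346561}} = \left(- \frac{2315}{183}\right) \frac{346561}{199283} = - \frac{802288715}{36468789}$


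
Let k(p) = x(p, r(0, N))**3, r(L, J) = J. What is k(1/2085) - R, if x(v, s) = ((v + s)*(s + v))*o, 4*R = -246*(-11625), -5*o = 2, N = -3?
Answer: -14684959575049286333964074911/20538861414821753906250 ≈ -7.1498e+5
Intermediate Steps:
o = -2/5 (o = -1/5*2 = -2/5 ≈ -0.40000)
R = 1429875/2 (R = (-246*(-11625))/4 = (1/4)*2859750 = 1429875/2 ≈ 7.1494e+5)
x(v, s) = -2*(s + v)**2/5 (x(v, s) = ((v + s)*(s + v))*(-2/5) = ((s + v)*(s + v))*(-2/5) = (s + v)**2*(-2/5) = -2*(s + v)**2/5)
k(p) = -8*(-3 + p)**6/125 (k(p) = (-2*(-3 + p)**2/5)**3 = -8*(-3 + p)**6/125)
k(1/2085) - R = -8*(-3 + 1/2085)**6/125 - 1*1429875/2 = -8*(-3 + 1/2085)**6/125 - 1429875/2 = -8*(-6254/2085)**6/125 - 1429875/2 = -8/125*59833893134915663404096/82155445659287015625 - 1429875/2 = -478671145079325307232768/10269430707410876953125 - 1429875/2 = -14684959575049286333964074911/20538861414821753906250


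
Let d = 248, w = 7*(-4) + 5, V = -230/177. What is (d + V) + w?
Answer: 39595/177 ≈ 223.70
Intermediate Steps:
V = -230/177 (V = -230*1/177 = -230/177 ≈ -1.2994)
w = -23 (w = -28 + 5 = -23)
(d + V) + w = (248 - 230/177) - 23 = 43666/177 - 23 = 39595/177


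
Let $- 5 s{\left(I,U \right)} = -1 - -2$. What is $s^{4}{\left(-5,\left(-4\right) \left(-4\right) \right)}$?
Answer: $\frac{1}{625} \approx 0.0016$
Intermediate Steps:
$s{\left(I,U \right)} = - \frac{1}{5}$ ($s{\left(I,U \right)} = - \frac{-1 - -2}{5} = - \frac{-1 + 2}{5} = \left(- \frac{1}{5}\right) 1 = - \frac{1}{5}$)
$s^{4}{\left(-5,\left(-4\right) \left(-4\right) \right)} = \left(- \frac{1}{5}\right)^{4} = \frac{1}{625}$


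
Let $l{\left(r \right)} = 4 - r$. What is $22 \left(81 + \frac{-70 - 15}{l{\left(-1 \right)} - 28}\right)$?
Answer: $\frac{42856}{23} \approx 1863.3$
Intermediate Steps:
$22 \left(81 + \frac{-70 - 15}{l{\left(-1 \right)} - 28}\right) = 22 \left(81 + \frac{-70 - 15}{\left(4 - -1\right) - 28}\right) = 22 \left(81 - \frac{85}{\left(4 + 1\right) - 28}\right) = 22 \left(81 - \frac{85}{5 - 28}\right) = 22 \left(81 - \frac{85}{-23}\right) = 22 \left(81 - - \frac{85}{23}\right) = 22 \left(81 + \frac{85}{23}\right) = 22 \cdot \frac{1948}{23} = \frac{42856}{23}$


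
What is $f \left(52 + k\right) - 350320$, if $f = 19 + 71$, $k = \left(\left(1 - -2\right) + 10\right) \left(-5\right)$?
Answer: $-351490$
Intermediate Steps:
$k = -65$ ($k = \left(\left(1 + 2\right) + 10\right) \left(-5\right) = \left(3 + 10\right) \left(-5\right) = 13 \left(-5\right) = -65$)
$f = 90$
$f \left(52 + k\right) - 350320 = 90 \left(52 - 65\right) - 350320 = 90 \left(-13\right) - 350320 = -1170 - 350320 = -351490$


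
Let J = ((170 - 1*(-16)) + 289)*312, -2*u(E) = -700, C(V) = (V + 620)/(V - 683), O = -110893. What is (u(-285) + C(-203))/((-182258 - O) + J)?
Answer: 28153/6188710 ≈ 0.0045491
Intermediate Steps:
C(V) = (620 + V)/(-683 + V)
u(E) = 350 (u(E) = -1/2*(-700) = 350)
J = 148200 (J = ((170 + 16) + 289)*312 = (186 + 289)*312 = 475*312 = 148200)
(u(-285) + C(-203))/((-182258 - O) + J) = (350 + (620 - 203)/(-683 - 203))/((-182258 - 1*(-110893)) + 148200) = (350 + 417/(-886))/((-182258 + 110893) + 148200) = (350 - 1/886*417)/(-71365 + 148200) = (350 - 417/886)/76835 = (309683/886)*(1/76835) = 28153/6188710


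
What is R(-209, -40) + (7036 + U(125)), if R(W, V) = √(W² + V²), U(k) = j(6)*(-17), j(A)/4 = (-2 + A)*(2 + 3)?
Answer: 5676 + √45281 ≈ 5888.8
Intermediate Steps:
j(A) = -40 + 20*A (j(A) = 4*((-2 + A)*(2 + 3)) = 4*((-2 + A)*5) = 4*(-10 + 5*A) = -40 + 20*A)
U(k) = -1360 (U(k) = (-40 + 20*6)*(-17) = (-40 + 120)*(-17) = 80*(-17) = -1360)
R(W, V) = √(V² + W²)
R(-209, -40) + (7036 + U(125)) = √((-40)² + (-209)²) + (7036 - 1360) = √(1600 + 43681) + 5676 = √45281 + 5676 = 5676 + √45281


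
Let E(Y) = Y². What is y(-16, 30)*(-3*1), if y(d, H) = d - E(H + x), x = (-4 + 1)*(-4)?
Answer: 5340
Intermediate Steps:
x = 12 (x = -3*(-4) = 12)
y(d, H) = d - (12 + H)² (y(d, H) = d - (H + 12)² = d - (12 + H)²)
y(-16, 30)*(-3*1) = (-16 - (12 + 30)²)*(-3*1) = (-16 - 1*42²)*(-3) = (-16 - 1*1764)*(-3) = (-16 - 1764)*(-3) = -1780*(-3) = 5340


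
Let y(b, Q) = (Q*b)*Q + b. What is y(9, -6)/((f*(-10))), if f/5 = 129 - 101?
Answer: -333/1400 ≈ -0.23786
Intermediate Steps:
f = 140 (f = 5*(129 - 101) = 5*28 = 140)
y(b, Q) = b + b*Q**2 (y(b, Q) = b*Q**2 + b = b + b*Q**2)
y(9, -6)/((f*(-10))) = (9*(1 + (-6)**2))/((140*(-10))) = (9*(1 + 36))/(-1400) = (9*37)*(-1/1400) = 333*(-1/1400) = -333/1400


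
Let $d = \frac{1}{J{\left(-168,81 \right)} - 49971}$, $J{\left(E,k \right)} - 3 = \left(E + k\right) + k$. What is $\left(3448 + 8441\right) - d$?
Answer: $\frac{594140887}{49974} \approx 11889.0$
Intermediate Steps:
$J{\left(E,k \right)} = 3 + E + 2 k$ ($J{\left(E,k \right)} = 3 + \left(\left(E + k\right) + k\right) = 3 + \left(E + 2 k\right) = 3 + E + 2 k$)
$d = - \frac{1}{49974}$ ($d = \frac{1}{\left(3 - 168 + 2 \cdot 81\right) - 49971} = \frac{1}{\left(3 - 168 + 162\right) - 49971} = \frac{1}{-3 - 49971} = \frac{1}{-49974} = - \frac{1}{49974} \approx -2.001 \cdot 10^{-5}$)
$\left(3448 + 8441\right) - d = \left(3448 + 8441\right) - - \frac{1}{49974} = 11889 + \frac{1}{49974} = \frac{594140887}{49974}$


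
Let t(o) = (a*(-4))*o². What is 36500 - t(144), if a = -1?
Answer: -46444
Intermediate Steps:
t(o) = 4*o² (t(o) = (-1*(-4))*o² = 4*o²)
36500 - t(144) = 36500 - 4*144² = 36500 - 4*20736 = 36500 - 1*82944 = 36500 - 82944 = -46444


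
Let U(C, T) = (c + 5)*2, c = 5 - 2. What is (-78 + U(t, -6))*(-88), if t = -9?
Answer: 5456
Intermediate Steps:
c = 3
U(C, T) = 16 (U(C, T) = (3 + 5)*2 = 8*2 = 16)
(-78 + U(t, -6))*(-88) = (-78 + 16)*(-88) = -62*(-88) = 5456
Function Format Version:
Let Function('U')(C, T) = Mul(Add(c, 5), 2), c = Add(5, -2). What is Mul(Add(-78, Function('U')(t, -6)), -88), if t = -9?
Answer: 5456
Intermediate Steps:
c = 3
Function('U')(C, T) = 16 (Function('U')(C, T) = Mul(Add(3, 5), 2) = Mul(8, 2) = 16)
Mul(Add(-78, Function('U')(t, -6)), -88) = Mul(Add(-78, 16), -88) = Mul(-62, -88) = 5456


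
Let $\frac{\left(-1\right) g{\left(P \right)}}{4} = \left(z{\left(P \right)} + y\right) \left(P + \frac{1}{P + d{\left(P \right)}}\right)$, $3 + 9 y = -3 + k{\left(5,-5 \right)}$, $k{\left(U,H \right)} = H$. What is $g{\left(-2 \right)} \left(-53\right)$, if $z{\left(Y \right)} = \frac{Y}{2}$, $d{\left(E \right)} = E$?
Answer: $1060$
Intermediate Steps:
$y = - \frac{11}{9}$ ($y = - \frac{1}{3} + \frac{-3 - 5}{9} = - \frac{1}{3} + \frac{1}{9} \left(-8\right) = - \frac{1}{3} - \frac{8}{9} = - \frac{11}{9} \approx -1.2222$)
$z{\left(Y \right)} = \frac{Y}{2}$ ($z{\left(Y \right)} = Y \frac{1}{2} = \frac{Y}{2}$)
$g{\left(P \right)} = - 4 \left(- \frac{11}{9} + \frac{P}{2}\right) \left(P + \frac{1}{2 P}\right)$ ($g{\left(P \right)} = - 4 \left(\frac{P}{2} - \frac{11}{9}\right) \left(P + \frac{1}{P + P}\right) = - 4 \left(- \frac{11}{9} + \frac{P}{2}\right) \left(P + \frac{1}{2 P}\right)$)
$g{\left(-2 \right)} \left(-53\right) = \left(-1 - 2 \left(-2\right)^{2} + \frac{22}{9 \left(-2\right)} + \frac{44}{9} \left(-2\right)\right) \left(-53\right) = \left(-1 - 8 + \frac{22}{9} \left(- \frac{1}{2}\right) - \frac{88}{9}\right) \left(-53\right) = \left(-1 - 8 - \frac{11}{9} - \frac{88}{9}\right) \left(-53\right) = \left(-20\right) \left(-53\right) = 1060$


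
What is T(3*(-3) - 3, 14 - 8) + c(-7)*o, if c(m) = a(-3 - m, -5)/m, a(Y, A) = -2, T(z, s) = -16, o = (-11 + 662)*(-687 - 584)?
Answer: -236422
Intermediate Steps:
o = -827421 (o = 651*(-1271) = -827421)
c(m) = -2/m
T(3*(-3) - 3, 14 - 8) + c(-7)*o = -16 - 2/(-7)*(-827421) = -16 - 2*(-⅐)*(-827421) = -16 + (2/7)*(-827421) = -16 - 236406 = -236422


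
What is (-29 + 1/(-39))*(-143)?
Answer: 12452/3 ≈ 4150.7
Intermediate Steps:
(-29 + 1/(-39))*(-143) = (-29 - 1/39)*(-143) = -1132/39*(-143) = 12452/3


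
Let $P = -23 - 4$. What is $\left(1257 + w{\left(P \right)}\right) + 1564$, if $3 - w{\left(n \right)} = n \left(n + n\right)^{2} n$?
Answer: $-2122940$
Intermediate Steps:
$P = -27$ ($P = -23 - 4 = -27$)
$w{\left(n \right)} = 3 - 4 n^{4}$ ($w{\left(n \right)} = 3 - n \left(n + n\right)^{2} n = 3 - n \left(2 n\right)^{2} n = 3 - n 4 n^{2} n = 3 - 4 n^{3} n = 3 - 4 n^{4}$)
$\left(1257 + w{\left(P \right)}\right) + 1564 = \left(1257 + \left(3 - 4 \left(-27\right)^{4}\right)\right) + 1564 = \left(1257 + \left(3 - 2125764\right)\right) + 1564 = \left(1257 - 2125761\right) + 1564 = -2124504 + 1564 = -2122940$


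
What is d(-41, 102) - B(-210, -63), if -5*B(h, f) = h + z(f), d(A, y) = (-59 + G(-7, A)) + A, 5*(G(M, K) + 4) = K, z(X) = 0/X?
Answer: -771/5 ≈ -154.20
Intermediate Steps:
z(X) = 0
G(M, K) = -4 + K/5
d(A, y) = -63 + 6*A/5 (d(A, y) = (-59 + (-4 + A/5)) + A = (-63 + A/5) + A = -63 + 6*A/5)
B(h, f) = -h/5 (B(h, f) = -(h + 0)/5 = -h/5)
d(-41, 102) - B(-210, -63) = (-63 + (6/5)*(-41)) - (-1)*(-210)/5 = (-63 - 246/5) - 1*42 = -561/5 - 42 = -771/5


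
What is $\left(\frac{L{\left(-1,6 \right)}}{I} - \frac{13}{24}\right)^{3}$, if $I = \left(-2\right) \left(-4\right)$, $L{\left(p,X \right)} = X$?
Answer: $\frac{125}{13824} \approx 0.0090422$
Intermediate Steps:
$I = 8$
$\left(\frac{L{\left(-1,6 \right)}}{I} - \frac{13}{24}\right)^{3} = \left(\frac{6}{8} - \frac{13}{24}\right)^{3} = \left(6 \cdot \frac{1}{8} - \frac{13}{24}\right)^{3} = \left(\frac{3}{4} - \frac{13}{24}\right)^{3} = \left(\frac{5}{24}\right)^{3} = \frac{125}{13824}$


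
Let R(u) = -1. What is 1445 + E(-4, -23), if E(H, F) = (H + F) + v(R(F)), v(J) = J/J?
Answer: 1419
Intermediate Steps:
v(J) = 1
E(H, F) = 1 + F + H (E(H, F) = (H + F) + 1 = (F + H) + 1 = 1 + F + H)
1445 + E(-4, -23) = 1445 + (1 - 23 - 4) = 1445 - 26 = 1419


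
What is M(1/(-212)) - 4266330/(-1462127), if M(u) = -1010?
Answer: -1472481940/1462127 ≈ -1007.1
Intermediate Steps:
M(1/(-212)) - 4266330/(-1462127) = -1010 - 4266330/(-1462127) = -1010 - 4266330*(-1)/1462127 = -1010 - 1*(-4266330/1462127) = -1010 + 4266330/1462127 = -1472481940/1462127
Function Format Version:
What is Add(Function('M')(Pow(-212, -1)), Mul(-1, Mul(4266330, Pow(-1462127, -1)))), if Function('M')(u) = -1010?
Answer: Rational(-1472481940, 1462127) ≈ -1007.1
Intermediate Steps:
Add(Function('M')(Pow(-212, -1)), Mul(-1, Mul(4266330, Pow(-1462127, -1)))) = Add(-1010, Mul(-1, Mul(4266330, Pow(-1462127, -1)))) = Add(-1010, Mul(-1, Mul(4266330, Rational(-1, 1462127)))) = Add(-1010, Mul(-1, Rational(-4266330, 1462127))) = Add(-1010, Rational(4266330, 1462127)) = Rational(-1472481940, 1462127)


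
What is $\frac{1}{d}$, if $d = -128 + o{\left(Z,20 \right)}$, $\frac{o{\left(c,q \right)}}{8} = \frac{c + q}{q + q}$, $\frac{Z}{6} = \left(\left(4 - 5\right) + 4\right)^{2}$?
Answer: $- \frac{5}{566} \approx -0.0088339$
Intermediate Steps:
$Z = 54$ ($Z = 6 \left(\left(4 - 5\right) + 4\right)^{2} = 6 \left(-1 + 4\right)^{2} = 6 \cdot 3^{2} = 6 \cdot 9 = 54$)
$o{\left(c,q \right)} = \frac{4 \left(c + q\right)}{q}$ ($o{\left(c,q \right)} = 8 \frac{c + q}{q + q} = 8 \frac{c + q}{2 q} = \frac{4 \left(c + q\right)}{q}$)
$d = - \frac{566}{5}$ ($d = -128 + \left(4 + 4 \cdot 54 \cdot \frac{1}{20}\right) = -128 + \left(4 + \frac{54}{5}\right) = -128 + \frac{74}{5} = - \frac{566}{5} \approx -113.2$)
$\frac{1}{d} = \frac{1}{- \frac{566}{5}} = - \frac{5}{566}$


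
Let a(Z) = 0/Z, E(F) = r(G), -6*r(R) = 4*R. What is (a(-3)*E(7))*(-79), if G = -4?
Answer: 0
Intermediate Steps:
r(R) = -2*R/3
E(F) = 8/3 (E(F) = -⅔*(-4) = 8/3)
a(Z) = 0
(a(-3)*E(7))*(-79) = (0*(8/3))*(-79) = 0*(-79) = 0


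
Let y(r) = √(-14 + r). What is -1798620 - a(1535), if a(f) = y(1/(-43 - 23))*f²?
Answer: -1798620 - 11781125*I*√2442/66 ≈ -1.7986e+6 - 8.821e+6*I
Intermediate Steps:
a(f) = 5*I*√2442*f²/66 (a(f) = √(-14 + 1/(-43 - 23))*f² = √(-14 + 1/(-66))*f² = √(-14 - 1/66)*f² = √(-925/66)*f² = (5*I*√2442/66)*f² = 5*I*√2442*f²/66)
-1798620 - a(1535) = -1798620 - 5*I*√2442*1535²/66 = -1798620 - 5*I*√2442*2356225/66 = -1798620 - 11781125*I*√2442/66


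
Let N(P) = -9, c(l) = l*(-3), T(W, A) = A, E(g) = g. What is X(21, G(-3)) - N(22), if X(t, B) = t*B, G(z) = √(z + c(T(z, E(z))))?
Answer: 9 + 21*√6 ≈ 60.439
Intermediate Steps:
c(l) = -3*l
G(z) = √2*√(-z) (G(z) = √(z - 3*z) = √(-2*z) = √2*√(-z))
X(t, B) = B*t
X(21, G(-3)) - N(22) = (√2*√(-1*(-3)))*21 - 1*(-9) = (√2*√3)*21 + 9 = √6*21 + 9 = 21*√6 + 9 = 9 + 21*√6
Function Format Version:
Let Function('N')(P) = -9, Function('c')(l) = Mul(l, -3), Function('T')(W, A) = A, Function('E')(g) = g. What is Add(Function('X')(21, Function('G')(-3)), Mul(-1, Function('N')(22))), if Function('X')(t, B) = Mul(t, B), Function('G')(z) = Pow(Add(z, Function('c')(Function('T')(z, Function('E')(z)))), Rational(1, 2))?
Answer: Add(9, Mul(21, Pow(6, Rational(1, 2)))) ≈ 60.439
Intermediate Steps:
Function('c')(l) = Mul(-3, l)
Function('G')(z) = Mul(Pow(2, Rational(1, 2)), Pow(Mul(-1, z), Rational(1, 2))) (Function('G')(z) = Pow(Add(z, Mul(-3, z)), Rational(1, 2)) = Pow(Mul(-2, z), Rational(1, 2)) = Mul(Pow(2, Rational(1, 2)), Pow(Mul(-1, z), Rational(1, 2))))
Function('X')(t, B) = Mul(B, t)
Add(Function('X')(21, Function('G')(-3)), Mul(-1, Function('N')(22))) = Add(Mul(Mul(Pow(2, Rational(1, 2)), Pow(Mul(-1, -3), Rational(1, 2))), 21), Mul(-1, -9)) = Add(Mul(Mul(Pow(2, Rational(1, 2)), Pow(3, Rational(1, 2))), 21), 9) = Add(Mul(Pow(6, Rational(1, 2)), 21), 9) = Add(Mul(21, Pow(6, Rational(1, 2))), 9) = Add(9, Mul(21, Pow(6, Rational(1, 2))))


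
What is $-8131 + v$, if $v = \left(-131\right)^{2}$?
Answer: $9030$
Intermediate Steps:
$v = 17161$
$-8131 + v = -8131 + 17161 = 9030$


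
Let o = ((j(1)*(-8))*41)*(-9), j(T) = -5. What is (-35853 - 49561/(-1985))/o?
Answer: 17779661/7324650 ≈ 2.4274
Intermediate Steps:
o = -14760 (o = (-5*(-8)*41)*(-9) = (40*41)*(-9) = 1640*(-9) = -14760)
(-35853 - 49561/(-1985))/o = (-35853 - 49561/(-1985))/(-14760) = (-35853 - 49561*(-1)/1985)*(-1/14760) = (-35853 - 1*(-49561/1985))*(-1/14760) = (-35853 + 49561/1985)*(-1/14760) = -71118644/1985*(-1/14760) = 17779661/7324650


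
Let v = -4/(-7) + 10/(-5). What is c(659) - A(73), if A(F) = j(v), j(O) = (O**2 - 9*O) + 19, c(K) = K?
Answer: 30630/49 ≈ 625.10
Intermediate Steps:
v = -10/7 (v = -4*(-1/7) + 10*(-1/5) = 4/7 - 2 = -10/7 ≈ -1.4286)
j(O) = 19 + O**2 - 9*O
A(F) = 1661/49 (A(F) = 19 + (-10/7)**2 - 9*(-10/7) = 19 + 100/49 + 90/7 = 1661/49)
c(659) - A(73) = 659 - 1*1661/49 = 659 - 1661/49 = 30630/49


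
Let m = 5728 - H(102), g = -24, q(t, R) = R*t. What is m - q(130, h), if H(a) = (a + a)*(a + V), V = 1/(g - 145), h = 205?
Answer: -7052166/169 ≈ -41729.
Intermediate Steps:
V = -1/169 (V = 1/(-24 - 145) = 1/(-169) = -1/169 ≈ -0.0059172)
H(a) = 2*a*(-1/169 + a) (H(a) = (a + a)*(a - 1/169) = (2*a)*(-1/169 + a) = 2*a*(-1/169 + a))
m = -2548316/169 (m = 5728 - 2*102*(-1 + 169*102)/169 = 5728 - 2*102*(-1 + 17238)/169 = 5728 - 2*102*17237/169 = 5728 - 1*3516348/169 = 5728 - 3516348/169 = -2548316/169 ≈ -15079.)
m - q(130, h) = -2548316/169 - 205*130 = -2548316/169 - 1*26650 = -2548316/169 - 26650 = -7052166/169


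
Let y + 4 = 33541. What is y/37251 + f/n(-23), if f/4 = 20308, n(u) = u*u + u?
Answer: 507157159/3141501 ≈ 161.44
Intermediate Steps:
n(u) = u + u² (n(u) = u² + u = u + u²)
y = 33537 (y = -4 + 33541 = 33537)
f = 81232 (f = 4*20308 = 81232)
y/37251 + f/n(-23) = 33537/37251 + 81232/((-23*(1 - 23))) = 33537*(1/37251) + 81232/((-23*(-22))) = 11179/12417 + 81232/506 = 11179/12417 + 81232*(1/506) = 11179/12417 + 40616/253 = 507157159/3141501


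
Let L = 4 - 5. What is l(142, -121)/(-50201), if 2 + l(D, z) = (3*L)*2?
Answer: 8/50201 ≈ 0.00015936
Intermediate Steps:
L = -1
l(D, z) = -8 (l(D, z) = -2 + (3*(-1))*2 = -2 - 3*2 = -2 - 6 = -8)
l(142, -121)/(-50201) = -8/(-50201) = -8*(-1/50201) = 8/50201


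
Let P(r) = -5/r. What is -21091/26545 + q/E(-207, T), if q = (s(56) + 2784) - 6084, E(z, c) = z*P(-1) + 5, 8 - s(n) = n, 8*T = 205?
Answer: 6714893/2734135 ≈ 2.4559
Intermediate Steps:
T = 205/8 (T = (⅛)*205 = 205/8 ≈ 25.625)
s(n) = 8 - n
E(z, c) = 5 + 5*z (E(z, c) = z*(-5/(-1)) + 5 = z*(-5*(-1)) + 5 = z*5 + 5 = 5*z + 5 = 5 + 5*z)
q = -3348 (q = ((8 - 1*56) + 2784) - 6084 = ((8 - 56) + 2784) - 6084 = (-48 + 2784) - 6084 = 2736 - 6084 = -3348)
-21091/26545 + q/E(-207, T) = -21091/26545 - 3348/(5 + 5*(-207)) = -21091*1/26545 - 3348/(5 - 1035) = -21091/26545 - 3348/(-1030) = -21091/26545 - 3348*(-1/1030) = -21091/26545 + 1674/515 = 6714893/2734135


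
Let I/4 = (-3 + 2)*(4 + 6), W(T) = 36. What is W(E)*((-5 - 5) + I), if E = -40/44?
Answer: -1800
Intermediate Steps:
E = -10/11 (E = -40*1/44 = -10/11 ≈ -0.90909)
I = -40 (I = 4*((-3 + 2)*(4 + 6)) = 4*(-1*10) = 4*(-10) = -40)
W(E)*((-5 - 5) + I) = 36*((-5 - 5) - 40) = 36*(-10 - 40) = 36*(-50) = -1800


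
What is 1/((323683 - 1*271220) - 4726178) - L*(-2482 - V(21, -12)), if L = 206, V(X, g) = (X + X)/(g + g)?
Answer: 4775896431043/9347430 ≈ 5.1093e+5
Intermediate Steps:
V(X, g) = X/g (V(X, g) = (2*X)/((2*g)) = (2*X)*(1/(2*g)) = X/g)
1/((323683 - 1*271220) - 4726178) - L*(-2482 - V(21, -12)) = 1/((323683 - 1*271220) - 4726178) - 206*(-2482 - 21/(-12)) = 1/((323683 - 271220) - 4726178) - 206*(-2482 - 21*(-1)/12) = 1/(52463 - 4726178) - 206*(-2482 - 1*(-7/4)) = 1/(-4673715) - 206*(-2482 + 7/4) = -1/4673715 - 206*(-9921)/4 = -1/4673715 - 1*(-1021863/2) = -1/4673715 + 1021863/2 = 4775896431043/9347430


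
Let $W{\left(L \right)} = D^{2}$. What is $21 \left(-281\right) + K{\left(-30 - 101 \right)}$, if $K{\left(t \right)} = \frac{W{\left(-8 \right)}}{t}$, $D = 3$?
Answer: $- \frac{773040}{131} \approx -5901.1$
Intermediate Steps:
$W{\left(L \right)} = 9$ ($W{\left(L \right)} = 3^{2} = 9$)
$K{\left(t \right)} = \frac{9}{t}$
$21 \left(-281\right) + K{\left(-30 - 101 \right)} = 21 \left(-281\right) + \frac{9}{-30 - 101} = -5901 + \frac{9}{-131} = -5901 + 9 \left(- \frac{1}{131}\right) = -5901 - \frac{9}{131} = - \frac{773040}{131}$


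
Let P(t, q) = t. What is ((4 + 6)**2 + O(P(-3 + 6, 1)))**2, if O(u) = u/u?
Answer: 10201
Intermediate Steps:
O(u) = 1
((4 + 6)**2 + O(P(-3 + 6, 1)))**2 = ((4 + 6)**2 + 1)**2 = (10**2 + 1)**2 = (100 + 1)**2 = 101**2 = 10201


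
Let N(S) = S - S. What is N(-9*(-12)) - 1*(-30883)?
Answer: 30883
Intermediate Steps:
N(S) = 0
N(-9*(-12)) - 1*(-30883) = 0 - 1*(-30883) = 0 + 30883 = 30883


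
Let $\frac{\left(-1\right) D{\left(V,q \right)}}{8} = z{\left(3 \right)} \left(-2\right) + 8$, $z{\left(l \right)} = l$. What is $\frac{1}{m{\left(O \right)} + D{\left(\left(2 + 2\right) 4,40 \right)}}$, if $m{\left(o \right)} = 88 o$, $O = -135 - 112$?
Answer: $- \frac{1}{21752} \approx -4.5973 \cdot 10^{-5}$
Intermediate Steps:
$O = -247$
$D{\left(V,q \right)} = -16$ ($D{\left(V,q \right)} = - 8 \left(3 \left(-2\right) + 8\right) = - 8 \left(-6 + 8\right) = \left(-8\right) 2 = -16$)
$\frac{1}{m{\left(O \right)} + D{\left(\left(2 + 2\right) 4,40 \right)}} = \frac{1}{88 \left(-247\right) - 16} = \frac{1}{-21736 - 16} = \frac{1}{-21752} = - \frac{1}{21752}$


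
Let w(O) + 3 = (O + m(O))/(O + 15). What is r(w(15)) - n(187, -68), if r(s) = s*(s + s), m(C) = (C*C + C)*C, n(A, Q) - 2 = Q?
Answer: 55357/2 ≈ 27679.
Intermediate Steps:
n(A, Q) = 2 + Q
m(C) = C*(C + C**2) (m(C) = (C**2 + C)*C = (C + C**2)*C = C*(C + C**2))
w(O) = -3 + (O + O**2*(1 + O))/(15 + O) (w(O) = -3 + (O + O**2*(1 + O))/(O + 15) = -3 + (O + O**2*(1 + O))/(15 + O))
r(s) = 2*s**2 (r(s) = s*(2*s) = 2*s**2)
r(w(15)) - n(187, -68) = 2*((-45 - 2*15 + 15**2*(1 + 15))/(15 + 15))**2 - (2 - 68) = 2*((-45 - 30 + 225*16)/30)**2 - 1*(-66) = 2*((-45 - 30 + 3600)/30)**2 + 66 = 2*((1/30)*3525)**2 + 66 = 2*(235/2)**2 + 66 = 2*(55225/4) + 66 = 55225/2 + 66 = 55357/2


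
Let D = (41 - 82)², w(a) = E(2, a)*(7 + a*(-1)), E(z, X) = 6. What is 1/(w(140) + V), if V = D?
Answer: 1/883 ≈ 0.0011325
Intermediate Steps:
w(a) = 42 - 6*a (w(a) = 6*(7 + a*(-1)) = 6*(7 - a) = 42 - 6*a)
D = 1681 (D = (-41)² = 1681)
V = 1681
1/(w(140) + V) = 1/((42 - 6*140) + 1681) = 1/((42 - 840) + 1681) = 1/(-798 + 1681) = 1/883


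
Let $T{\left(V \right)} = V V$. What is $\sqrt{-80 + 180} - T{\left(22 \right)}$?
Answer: $-474$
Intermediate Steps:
$T{\left(V \right)} = V^{2}$
$\sqrt{-80 + 180} - T{\left(22 \right)} = \sqrt{-80 + 180} - 22^{2} = \sqrt{100} - 484 = 10 - 484 = -474$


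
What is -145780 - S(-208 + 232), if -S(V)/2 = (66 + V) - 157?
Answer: -145914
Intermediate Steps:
S(V) = 182 - 2*V (S(V) = -2*((66 + V) - 157) = -2*(-91 + V) = 182 - 2*V)
-145780 - S(-208 + 232) = -145780 - (182 - 2*(-208 + 232)) = -145780 - (182 - 2*24) = -145780 - (182 - 48) = -145780 - 1*134 = -145780 - 134 = -145914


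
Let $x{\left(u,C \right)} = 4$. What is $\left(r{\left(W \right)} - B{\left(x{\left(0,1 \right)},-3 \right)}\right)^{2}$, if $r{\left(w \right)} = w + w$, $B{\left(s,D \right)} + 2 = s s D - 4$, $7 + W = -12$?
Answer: $256$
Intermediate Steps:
$W = -19$ ($W = -7 - 12 = -19$)
$B{\left(s,D \right)} = -6 + D s^{2}$ ($B{\left(s,D \right)} = -2 + \left(s s D - 4\right) = -2 + \left(s^{2} D - 4\right) = -2 + \left(D s^{2} - 4\right) = -2 + \left(-4 + D s^{2}\right) = -6 + D s^{2}$)
$r{\left(w \right)} = 2 w$
$\left(r{\left(W \right)} - B{\left(x{\left(0,1 \right)},-3 \right)}\right)^{2} = \left(2 \left(-19\right) - \left(-6 - 3 \cdot 4^{2}\right)\right)^{2} = \left(-38 - \left(-6 - 48\right)\right)^{2} = \left(-38 - -54\right)^{2} = \left(-38 + 54\right)^{2} = 16^{2} = 256$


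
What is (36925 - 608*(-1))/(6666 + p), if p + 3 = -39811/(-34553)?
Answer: 1296877749/230266450 ≈ 5.6321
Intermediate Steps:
p = -63848/34553 (p = -3 - 39811/(-34553) = -3 - 39811*(-1/34553) = -3 + 39811/34553 = -63848/34553 ≈ -1.8478)
(36925 - 608*(-1))/(6666 + p) = (36925 - 608*(-1))/(6666 - 63848/34553) = (36925 + 608)/(230266450/34553) = 37533*(34553/230266450) = 1296877749/230266450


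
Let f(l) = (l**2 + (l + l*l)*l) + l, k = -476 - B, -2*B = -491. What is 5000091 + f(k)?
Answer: -2956361355/8 ≈ -3.6955e+8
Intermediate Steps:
B = 491/2 (B = -1/2*(-491) = 491/2 ≈ 245.50)
k = -1443/2 (k = -476 - 1*491/2 = -476 - 491/2 = -1443/2 ≈ -721.50)
f(l) = l + l**2 + l*(l + l**2) (f(l) = (l**2 + (l + l**2)*l) + l = (l**2 + l*(l + l**2)) + l = l + l**2 + l*(l + l**2))
5000091 + f(k) = 5000091 - 1443*(1 + (-1443/2)**2 + 2*(-1443/2))/2 = 5000091 - 1443*(1 + 2082249/4 - 1443)/2 = 5000091 - 1443/2*2076481/4 = 5000091 - 2996362083/8 = -2956361355/8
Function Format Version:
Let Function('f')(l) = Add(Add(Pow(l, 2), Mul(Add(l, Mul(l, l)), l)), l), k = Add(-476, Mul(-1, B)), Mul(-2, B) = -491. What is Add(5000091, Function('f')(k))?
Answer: Rational(-2956361355, 8) ≈ -3.6955e+8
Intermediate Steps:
B = Rational(491, 2) (B = Mul(Rational(-1, 2), -491) = Rational(491, 2) ≈ 245.50)
k = Rational(-1443, 2) (k = Add(-476, Mul(-1, Rational(491, 2))) = Add(-476, Rational(-491, 2)) = Rational(-1443, 2) ≈ -721.50)
Function('f')(l) = Add(l, Pow(l, 2), Mul(l, Add(l, Pow(l, 2)))) (Function('f')(l) = Add(Add(Pow(l, 2), Mul(Add(l, Pow(l, 2)), l)), l) = Add(Add(Pow(l, 2), Mul(l, Add(l, Pow(l, 2)))), l) = Add(l, Pow(l, 2), Mul(l, Add(l, Pow(l, 2)))))
Add(5000091, Function('f')(k)) = Add(5000091, Mul(Rational(-1443, 2), Add(1, Pow(Rational(-1443, 2), 2), Mul(2, Rational(-1443, 2))))) = Add(5000091, Mul(Rational(-1443, 2), Add(1, Rational(2082249, 4), -1443))) = Add(5000091, Mul(Rational(-1443, 2), Rational(2076481, 4))) = Add(5000091, Rational(-2996362083, 8)) = Rational(-2956361355, 8)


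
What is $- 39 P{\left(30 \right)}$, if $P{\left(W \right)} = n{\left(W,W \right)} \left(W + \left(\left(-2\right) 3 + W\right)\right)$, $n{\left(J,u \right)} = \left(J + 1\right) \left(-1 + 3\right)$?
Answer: $-130572$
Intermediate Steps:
$n{\left(J,u \right)} = 2 + 2 J$ ($n{\left(J,u \right)} = \left(1 + J\right) 2 = 2 + 2 J$)
$P{\left(W \right)} = \left(-6 + 2 W\right) \left(2 + 2 W\right)$ ($P{\left(W \right)} = \left(2 + 2 W\right) \left(W + \left(\left(-2\right) 3 + W\right)\right) = \left(2 + 2 W\right) \left(W + \left(-6 + W\right)\right) = \left(2 + 2 W\right) \left(-6 + 2 W\right) = \left(-6 + 2 W\right) \left(2 + 2 W\right)$)
$- 39 P{\left(30 \right)} = - 39 \cdot 4 \left(1 + 30\right) \left(-3 + 30\right) = - 39 \cdot 4 \cdot 31 \cdot 27 = \left(-39\right) 3348 = -130572$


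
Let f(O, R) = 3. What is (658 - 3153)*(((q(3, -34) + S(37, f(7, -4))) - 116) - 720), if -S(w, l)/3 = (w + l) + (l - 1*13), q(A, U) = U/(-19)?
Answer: 43812200/19 ≈ 2.3059e+6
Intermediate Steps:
q(A, U) = -U/19 (q(A, U) = U*(-1/19) = -U/19)
S(w, l) = 39 - 6*l - 3*w (S(w, l) = -3*((w + l) + (l - 1*13)) = -3*((l + w) + (l - 13)) = -3*((l + w) + (-13 + l)) = -3*(-13 + w + 2*l) = 39 - 6*l - 3*w)
(658 - 3153)*(((q(3, -34) + S(37, f(7, -4))) - 116) - 720) = (658 - 3153)*(((-1/19*(-34) + (39 - 6*3 - 3*37)) - 116) - 720) = -2495*(((34/19 + (39 - 18 - 111)) - 116) - 720) = -2495*(((34/19 - 90) - 116) - 720) = -2495*((-1676/19 - 116) - 720) = -2495*(-3880/19 - 720) = -2495*(-17560/19) = 43812200/19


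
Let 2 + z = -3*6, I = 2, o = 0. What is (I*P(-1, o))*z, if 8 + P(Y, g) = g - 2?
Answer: 400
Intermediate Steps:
P(Y, g) = -10 + g (P(Y, g) = -8 + (g - 2) = -8 + (-2 + g) = -10 + g)
z = -20 (z = -2 - 3*6 = -2 - 18 = -20)
(I*P(-1, o))*z = (2*(-10 + 0))*(-20) = (2*(-10))*(-20) = -20*(-20) = 400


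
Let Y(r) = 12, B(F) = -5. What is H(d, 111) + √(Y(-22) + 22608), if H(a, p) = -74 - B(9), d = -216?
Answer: -69 + 2*√5655 ≈ 81.399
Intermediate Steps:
H(a, p) = -69 (H(a, p) = -74 - 1*(-5) = -74 + 5 = -69)
H(d, 111) + √(Y(-22) + 22608) = -69 + √(12 + 22608) = -69 + √22620 = -69 + 2*√5655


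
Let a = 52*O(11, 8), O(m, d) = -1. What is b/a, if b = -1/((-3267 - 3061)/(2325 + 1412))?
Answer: -3737/329056 ≈ -0.011357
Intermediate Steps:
a = -52 (a = 52*(-1) = -52)
b = 3737/6328 (b = -1/((-6328/3737)) = -1/((-6328*1/3737)) = -1/(-6328/3737) = -1*(-3737/6328) = 3737/6328 ≈ 0.59055)
b/a = (3737/6328)/(-52) = (3737/6328)*(-1/52) = -3737/329056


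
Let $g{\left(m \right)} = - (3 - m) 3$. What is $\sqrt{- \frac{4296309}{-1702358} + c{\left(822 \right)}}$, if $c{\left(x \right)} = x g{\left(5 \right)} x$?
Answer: $\frac{\sqrt{239773326080161422}}{243194} \approx 2013.5$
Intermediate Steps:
$g{\left(m \right)} = -9 + 3 m$ ($g{\left(m \right)} = \left(-3 + m\right) 3 = -9 + 3 m$)
$c{\left(x \right)} = 6 x^{2}$ ($c{\left(x \right)} = x \left(-9 + 3 \cdot 5\right) x = x \left(-9 + 15\right) x = x 6 x = 6 x x = 6 x^{2}$)
$\sqrt{- \frac{4296309}{-1702358} + c{\left(822 \right)}} = \sqrt{- \frac{4296309}{-1702358} + 6 \cdot 822^{2}} = \sqrt{\left(-4296309\right) \left(- \frac{1}{1702358}\right) + 6 \cdot 675684} = \sqrt{\frac{4296309}{1702358} + 4054104} = \sqrt{\frac{6901540673541}{1702358}} = \frac{\sqrt{239773326080161422}}{243194}$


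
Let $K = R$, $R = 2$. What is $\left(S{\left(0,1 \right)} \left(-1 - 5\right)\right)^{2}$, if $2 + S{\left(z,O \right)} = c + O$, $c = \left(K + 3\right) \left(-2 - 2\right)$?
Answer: $15876$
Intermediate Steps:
$K = 2$
$c = -20$ ($c = \left(2 + 3\right) \left(-2 - 2\right) = 5 \left(-4\right) = -20$)
$S{\left(z,O \right)} = -22 + O$ ($S{\left(z,O \right)} = -2 + \left(-20 + O\right) = -22 + O$)
$\left(S{\left(0,1 \right)} \left(-1 - 5\right)\right)^{2} = \left(\left(-22 + 1\right) \left(-1 - 5\right)\right)^{2} = \left(- 21 \left(-1 - 5\right)\right)^{2} = \left(\left(-21\right) \left(-6\right)\right)^{2} = 126^{2} = 15876$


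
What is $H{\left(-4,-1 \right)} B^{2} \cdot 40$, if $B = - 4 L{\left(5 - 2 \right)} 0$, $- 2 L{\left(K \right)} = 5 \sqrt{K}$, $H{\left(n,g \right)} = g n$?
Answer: $0$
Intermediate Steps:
$L{\left(K \right)} = - \frac{5 \sqrt{K}}{2}$
$B = 0$ ($B = - 4 \left(- \frac{5 \sqrt{5 - 2}}{2}\right) 0 = - 4 \left(- \frac{5 \sqrt{3}}{2}\right) 0 = 10 \sqrt{3} \cdot 0 = 0$)
$H{\left(-4,-1 \right)} B^{2} \cdot 40 = \left(-1\right) \left(-4\right) 0^{2} \cdot 40 = 4 \cdot 0 \cdot 40 = 0 \cdot 40 = 0$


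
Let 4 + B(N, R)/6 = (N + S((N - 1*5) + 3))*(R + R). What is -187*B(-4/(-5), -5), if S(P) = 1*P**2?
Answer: 148104/5 ≈ 29621.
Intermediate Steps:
S(P) = P**2
B(N, R) = -24 + 12*R*(N + (-2 + N)**2) (B(N, R) = -24 + 6*((N + ((N - 1*5) + 3)**2)*(R + R)) = -24 + 6*((N + ((N - 5) + 3)**2)*(2*R)) = -24 + 6*((N + ((-5 + N) + 3)**2)*(2*R)) = -24 + 6*((N + (-2 + N)**2)*(2*R)) = -24 + 6*(2*R*(N + (-2 + N)**2)) = -24 + 12*R*(N + (-2 + N)**2))
-187*B(-4/(-5), -5) = -187*(-24 + 12*(-4/(-5))*(-5) + 12*(-5)*(-2 - 4/(-5))**2) = -187*(-24 + 12*(-4*(-1/5))*(-5) + 12*(-5)*(-2 - 4*(-1/5))**2) = -187*(-24 + 12*(4/5)*(-5) + 12*(-5)*(-2 + 4/5)**2) = -187*(-24 - 48 + 12*(-5)*(-6/5)**2) = -187*(-24 - 48 + 12*(-5)*(36/25)) = -187*(-24 - 48 - 432/5) = -187*(-792/5) = 148104/5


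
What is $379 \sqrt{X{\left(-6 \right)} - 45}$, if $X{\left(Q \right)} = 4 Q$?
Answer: $379 i \sqrt{69} \approx 3148.2 i$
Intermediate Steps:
$379 \sqrt{X{\left(-6 \right)} - 45} = 379 \sqrt{4 \left(-6\right) - 45} = 379 \sqrt{-24 - 45} = 379 \sqrt{-69} = 379 i \sqrt{69}$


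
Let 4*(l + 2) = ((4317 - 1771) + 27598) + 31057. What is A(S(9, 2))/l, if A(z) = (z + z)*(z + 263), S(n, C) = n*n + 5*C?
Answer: 257712/61193 ≈ 4.2115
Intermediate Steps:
S(n, C) = n**2 + 5*C
A(z) = 2*z*(263 + z) (A(z) = (2*z)*(263 + z) = 2*z*(263 + z))
l = 61193/4 (l = -2 + (((4317 - 1771) + 27598) + 31057)/4 = -2 + ((2546 + 27598) + 31057)/4 = -2 + (30144 + 31057)/4 = -2 + (1/4)*61201 = -2 + 61201/4 = 61193/4 ≈ 15298.)
A(S(9, 2))/l = (2*(9**2 + 5*2)*(263 + (9**2 + 5*2)))/(61193/4) = (2*(81 + 10)*(263 + (81 + 10)))*(4/61193) = (2*91*(263 + 91))*(4/61193) = (2*91*354)*(4/61193) = 64428*(4/61193) = 257712/61193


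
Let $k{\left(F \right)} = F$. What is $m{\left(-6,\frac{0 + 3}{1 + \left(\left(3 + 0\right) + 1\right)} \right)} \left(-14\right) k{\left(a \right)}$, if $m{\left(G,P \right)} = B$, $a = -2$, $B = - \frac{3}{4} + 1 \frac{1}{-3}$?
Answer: $- \frac{91}{3} \approx -30.333$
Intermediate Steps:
$B = - \frac{13}{12}$ ($B = \left(-3\right) \frac{1}{4} + 1 \left(- \frac{1}{3}\right) = - \frac{3}{4} - \frac{1}{3} = - \frac{13}{12} \approx -1.0833$)
$m{\left(G,P \right)} = - \frac{13}{12}$
$m{\left(-6,\frac{0 + 3}{1 + \left(\left(3 + 0\right) + 1\right)} \right)} \left(-14\right) k{\left(a \right)} = \left(- \frac{13}{12}\right) \left(-14\right) \left(-2\right) = \frac{91}{6} \left(-2\right) = - \frac{91}{3}$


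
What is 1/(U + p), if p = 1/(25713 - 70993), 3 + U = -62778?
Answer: -45280/2842723681 ≈ -1.5928e-5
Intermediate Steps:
U = -62781 (U = -3 - 62778 = -62781)
p = -1/45280 (p = 1/(-45280) = -1/45280 ≈ -2.2085e-5)
1/(U + p) = 1/(-62781 - 1/45280) = 1/(-2842723681/45280) = -45280/2842723681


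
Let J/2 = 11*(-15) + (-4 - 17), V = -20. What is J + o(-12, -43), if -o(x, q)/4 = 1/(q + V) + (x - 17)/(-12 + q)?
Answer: -1296068/3465 ≈ -374.05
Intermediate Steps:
J = -372 (J = 2*(11*(-15) + (-4 - 17)) = 2*(-165 - 21) = 2*(-186) = -372)
o(x, q) = -4/(-20 + q) - 4*(-17 + x)/(-12 + q) (o(x, q) = -4*(1/(q - 20) + (x - 17)/(-12 + q)) = -4*(1/(-20 + q) + (-17 + x)/(-12 + q)) = -4/(-20 + q) - 4*(-17 + x)/(-12 + q))
J + o(-12, -43) = -372 + 4*(-328 + 16*(-43) + 20*(-12) - 1*(-43)*(-12))/(240 + (-43)² - 32*(-43)) = -372 + 4*(-328 - 688 - 240 - 516)/(240 + 1849 + 1376) = -372 + 4*(-1772)/3465 = -372 + 4*(1/3465)*(-1772) = -372 - 7088/3465 = -1296068/3465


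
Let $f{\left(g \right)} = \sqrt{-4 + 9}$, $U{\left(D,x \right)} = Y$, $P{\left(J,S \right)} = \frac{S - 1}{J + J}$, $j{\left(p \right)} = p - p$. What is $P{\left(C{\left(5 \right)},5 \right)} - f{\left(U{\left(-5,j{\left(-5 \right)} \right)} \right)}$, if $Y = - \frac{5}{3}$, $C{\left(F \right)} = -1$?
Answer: $-2 - \sqrt{5} \approx -4.2361$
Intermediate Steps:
$j{\left(p \right)} = 0$
$P{\left(J,S \right)} = \frac{-1 + S}{2 J}$
$Y = - \frac{5}{3}$ ($Y = \left(-5\right) \frac{1}{3} = - \frac{5}{3} \approx -1.6667$)
$U{\left(D,x \right)} = - \frac{5}{3}$
$f{\left(g \right)} = \sqrt{5}$
$P{\left(C{\left(5 \right)},5 \right)} - f{\left(U{\left(-5,j{\left(-5 \right)} \right)} \right)} = \frac{-1 + 5}{2 \left(-1\right)} - \sqrt{5} = \frac{1}{2} \left(-1\right) 4 - \sqrt{5} = -2 - \sqrt{5}$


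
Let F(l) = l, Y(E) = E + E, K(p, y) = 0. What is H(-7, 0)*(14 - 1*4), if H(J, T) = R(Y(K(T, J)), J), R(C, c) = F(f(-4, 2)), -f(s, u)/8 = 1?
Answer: -80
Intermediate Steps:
f(s, u) = -8 (f(s, u) = -8*1 = -8)
Y(E) = 2*E
R(C, c) = -8
H(J, T) = -8
H(-7, 0)*(14 - 1*4) = -8*(14 - 1*4) = -8*(14 - 4) = -8*10 = -80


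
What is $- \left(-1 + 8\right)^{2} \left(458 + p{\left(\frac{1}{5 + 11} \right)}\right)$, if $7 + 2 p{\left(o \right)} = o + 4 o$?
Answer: $- \frac{712901}{32} \approx -22278.0$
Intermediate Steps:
$p{\left(o \right)} = - \frac{7}{2} + \frac{5 o}{2}$ ($p{\left(o \right)} = - \frac{7}{2} + \frac{o + 4 o}{2} = - \frac{7}{2} + \frac{5 o}{2}$)
$- \left(-1 + 8\right)^{2} \left(458 + p{\left(\frac{1}{5 + 11} \right)}\right) = - \left(-1 + 8\right)^{2} \left(458 - \left(\frac{7}{2} - \frac{5}{2 \left(5 + 11\right)}\right)\right) = - 7^{2} \left(458 - \left(\frac{7}{2} - \frac{5}{2 \cdot 16}\right)\right) = - 49 \left(458 + \left(- \frac{7}{2} + \frac{5}{2} \cdot \frac{1}{16}\right)\right) = - 49 \left(458 + \left(- \frac{7}{2} + \frac{5}{32}\right)\right) = - 49 \left(458 - \frac{107}{32}\right) = - \frac{49 \cdot 14549}{32} = \left(-1\right) \frac{712901}{32} = - \frac{712901}{32}$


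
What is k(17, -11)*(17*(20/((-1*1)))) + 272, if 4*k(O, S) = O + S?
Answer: -238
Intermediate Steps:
k(O, S) = O/4 + S/4 (k(O, S) = (O + S)/4 = O/4 + S/4)
k(17, -11)*(17*(20/((-1*1)))) + 272 = ((1/4)*17 + (1/4)*(-11))*(17*(20/((-1*1)))) + 272 = (17/4 - 11/4)*(17*(20/(-1))) + 272 = 3*(17*(20*(-1)))/2 + 272 = 3*(17*(-20))/2 + 272 = (3/2)*(-340) + 272 = -510 + 272 = -238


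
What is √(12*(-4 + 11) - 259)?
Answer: 5*I*√7 ≈ 13.229*I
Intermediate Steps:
√(12*(-4 + 11) - 259) = √(12*7 - 259) = √(84 - 259) = √(-175) = 5*I*√7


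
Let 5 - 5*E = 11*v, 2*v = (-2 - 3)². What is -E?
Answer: 53/2 ≈ 26.500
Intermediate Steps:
v = 25/2 (v = (-2 - 3)²/2 = (½)*(-5)² = (½)*25 = 25/2 ≈ 12.500)
E = -53/2 (E = 1 - 11*25/(5*2) = 1 - ⅕*275/2 = 1 - 55/2 = -53/2 ≈ -26.500)
-E = -1*(-53/2) = 53/2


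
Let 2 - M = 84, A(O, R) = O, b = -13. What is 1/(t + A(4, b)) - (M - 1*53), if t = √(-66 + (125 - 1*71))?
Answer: 946/7 - I*√3/14 ≈ 135.14 - 0.12372*I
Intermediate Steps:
t = 2*I*√3 (t = √(-66 + (125 - 71)) = √(-66 + 54) = √(-12) = 2*I*√3 ≈ 3.4641*I)
M = -82 (M = 2 - 1*84 = 2 - 84 = -82)
1/(t + A(4, b)) - (M - 1*53) = 1/(2*I*√3 + 4) - (-82 - 1*53) = 1/(4 + 2*I*√3) - (-82 - 53) = 1/(4 + 2*I*√3) - 1*(-135) = 1/(4 + 2*I*√3) + 135 = 135 + 1/(4 + 2*I*√3)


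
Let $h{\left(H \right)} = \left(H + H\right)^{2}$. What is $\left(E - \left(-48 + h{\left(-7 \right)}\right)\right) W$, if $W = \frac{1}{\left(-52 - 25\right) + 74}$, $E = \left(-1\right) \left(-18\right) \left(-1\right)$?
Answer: $\frac{166}{3} \approx 55.333$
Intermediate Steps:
$E = -18$ ($E = 18 \left(-1\right) = -18$)
$W = - \frac{1}{3}$ ($W = \frac{1}{\left(-52 - 25\right) + 74} = \frac{1}{-77 + 74} = \frac{1}{-3} = - \frac{1}{3} \approx -0.33333$)
$h{\left(H \right)} = 4 H^{2}$ ($h{\left(H \right)} = \left(2 H\right)^{2} = 4 H^{2}$)
$\left(E - \left(-48 + h{\left(-7 \right)}\right)\right) W = \left(-18 + \left(48 - 4 \left(-7\right)^{2}\right)\right) \left(- \frac{1}{3}\right) = \left(-18 + \left(48 - 4 \cdot 49\right)\right) \left(- \frac{1}{3}\right) = \left(-18 + \left(48 - 196\right)\right) \left(- \frac{1}{3}\right) = \left(-18 - 148\right) \left(- \frac{1}{3}\right) = \left(-166\right) \left(- \frac{1}{3}\right) = \frac{166}{3}$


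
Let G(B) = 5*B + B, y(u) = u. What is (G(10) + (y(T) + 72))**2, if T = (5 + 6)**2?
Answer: 64009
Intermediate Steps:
T = 121 (T = 11**2 = 121)
G(B) = 6*B
(G(10) + (y(T) + 72))**2 = (6*10 + (121 + 72))**2 = (60 + 193)**2 = 253**2 = 64009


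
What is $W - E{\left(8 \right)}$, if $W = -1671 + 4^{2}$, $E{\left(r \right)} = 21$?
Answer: $-1676$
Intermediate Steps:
$W = -1655$ ($W = -1671 + 16 = -1655$)
$W - E{\left(8 \right)} = -1655 - 21 = -1676$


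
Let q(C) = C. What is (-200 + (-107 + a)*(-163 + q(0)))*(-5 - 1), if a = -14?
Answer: -117138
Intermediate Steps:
(-200 + (-107 + a)*(-163 + q(0)))*(-5 - 1) = (-200 + (-107 - 14)*(-163 + 0))*(-5 - 1) = (-200 - 121*(-163))*(-6) = (-200 + 19723)*(-6) = 19523*(-6) = -117138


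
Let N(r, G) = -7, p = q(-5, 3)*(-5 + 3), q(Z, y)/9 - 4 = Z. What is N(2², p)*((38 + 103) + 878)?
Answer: -7133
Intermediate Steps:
q(Z, y) = 36 + 9*Z
p = 18 (p = (36 + 9*(-5))*(-5 + 3) = (36 - 45)*(-2) = -9*(-2) = 18)
N(2², p)*((38 + 103) + 878) = -7*((38 + 103) + 878) = -7*(141 + 878) = -7*1019 = -7133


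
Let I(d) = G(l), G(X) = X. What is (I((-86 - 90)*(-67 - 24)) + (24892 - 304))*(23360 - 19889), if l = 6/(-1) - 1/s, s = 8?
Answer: 682589505/8 ≈ 8.5324e+7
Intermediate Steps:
l = -49/8 (l = 6/(-1) - 1/8 = 6*(-1) - 1*1/8 = -6 - 1/8 = -49/8 ≈ -6.1250)
I(d) = -49/8
(I((-86 - 90)*(-67 - 24)) + (24892 - 304))*(23360 - 19889) = (-49/8 + (24892 - 304))*(23360 - 19889) = (-49/8 + 24588)*3471 = (196655/8)*3471 = 682589505/8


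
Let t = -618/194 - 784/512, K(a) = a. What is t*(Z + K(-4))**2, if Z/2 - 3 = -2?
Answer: -14641/776 ≈ -18.867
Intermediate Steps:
Z = 2 (Z = 6 + 2*(-2) = 6 - 4 = 2)
t = -14641/3104 (t = -618*1/194 - 784*1/512 = -309/97 - 49/32 = -14641/3104 ≈ -4.7168)
t*(Z + K(-4))**2 = -14641*(2 - 4)**2/3104 = -14641/3104*(-2)**2 = -14641/3104*4 = -14641/776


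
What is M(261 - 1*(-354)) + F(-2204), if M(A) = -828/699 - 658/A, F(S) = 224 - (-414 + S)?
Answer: 406921336/143295 ≈ 2839.7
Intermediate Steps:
F(S) = 638 - S (F(S) = 224 + (414 - S) = 638 - S)
M(A) = -276/233 - 658/A (M(A) = -828*1/699 - 658/A = -276/233 - 658/A)
M(261 - 1*(-354)) + F(-2204) = (-276/233 - 658/(261 - 1*(-354))) + (638 - 1*(-2204)) = (-276/233 - 658/(261 + 354)) + (638 + 2204) = (-276/233 - 658/615) + 2842 = -323054/143295 + 2842 = 406921336/143295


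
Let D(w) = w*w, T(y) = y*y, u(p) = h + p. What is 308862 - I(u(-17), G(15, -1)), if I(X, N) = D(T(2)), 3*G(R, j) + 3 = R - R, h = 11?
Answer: 308846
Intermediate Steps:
u(p) = 11 + p
G(R, j) = -1 (G(R, j) = -1 + (R - R)/3 = -1 + (⅓)*0 = -1 + 0 = -1)
T(y) = y²
D(w) = w²
I(X, N) = 16 (I(X, N) = (2²)² = 4² = 16)
308862 - I(u(-17), G(15, -1)) = 308862 - 1*16 = 308862 - 16 = 308846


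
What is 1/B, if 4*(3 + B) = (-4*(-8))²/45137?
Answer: -45137/135155 ≈ -0.33396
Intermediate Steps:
B = -135155/45137 (B = -3 + ((-4*(-8))²/45137)/4 = -3 + (32²*(1/45137))/4 = -3 + (1024*(1/45137))/4 = -3 + (¼)*(1024/45137) = -3 + 256/45137 = -135155/45137 ≈ -2.9943)
1/B = 1/(-135155/45137) = -45137/135155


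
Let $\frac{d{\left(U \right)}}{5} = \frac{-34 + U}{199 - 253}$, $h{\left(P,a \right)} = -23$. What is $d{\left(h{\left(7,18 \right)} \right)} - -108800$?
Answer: $\frac{1958495}{18} \approx 1.0881 \cdot 10^{5}$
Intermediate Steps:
$d{\left(U \right)} = \frac{85}{27} - \frac{5 U}{54}$ ($d{\left(U \right)} = 5 \frac{-34 + U}{199 - 253} = 5 \frac{-34 + U}{-54} = 5 \left(-34 + U\right) \left(- \frac{1}{54}\right) = 5 \left(\frac{17}{27} - \frac{U}{54}\right) = \frac{85}{27} - \frac{5 U}{54}$)
$d{\left(h{\left(7,18 \right)} \right)} - -108800 = \left(\frac{85}{27} - - \frac{115}{54}\right) - -108800 = \left(\frac{85}{27} + \frac{115}{54}\right) + 108800 = \frac{95}{18} + 108800 = \frac{1958495}{18}$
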